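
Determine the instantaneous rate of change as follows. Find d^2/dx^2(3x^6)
Apply power rule 2 times:
d^1: 18x^5
d^2: 90x^4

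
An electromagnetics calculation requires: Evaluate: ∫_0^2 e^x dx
Antiderivative: e^x
Evaluate: (e^2 - 1)

Answer: e^2 - 1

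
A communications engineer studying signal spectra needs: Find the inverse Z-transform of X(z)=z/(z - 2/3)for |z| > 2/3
Standard pair: z/(z-a) <-> a^n * u[n] for causal signals
With a = 2/3: x[n] = (2/3)^n * u[n]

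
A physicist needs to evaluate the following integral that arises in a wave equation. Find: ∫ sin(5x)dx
Using substitution u=5x: ∫ sin(u) du/5=-cos(u)/5+C

Answer: (-1/5)cos(5x)+C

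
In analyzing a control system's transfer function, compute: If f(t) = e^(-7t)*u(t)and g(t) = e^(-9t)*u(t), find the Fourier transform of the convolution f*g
By the convolution theorem: F{f * g}=F(omega) * G(omega)
F(omega)=1/(7 + j * omega), G(omega)=1/(9 + j * omega)
F{f * g}=1/((7 + j * omega)(9 + j * omega))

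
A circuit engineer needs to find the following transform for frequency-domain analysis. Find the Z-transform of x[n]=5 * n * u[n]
Z{n * u[n]} = z/(z-1)^2
By linearity: Z{5 * n * u[n]} = 5z/(z-1)^2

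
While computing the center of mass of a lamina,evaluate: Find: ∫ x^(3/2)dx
Power rule: ∫ x^(3/2) dx=x^(5/2)/(5/2)+C

Answer: (2/5)·x^(5/2)+C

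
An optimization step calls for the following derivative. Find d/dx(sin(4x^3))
Chain rule: d/dx[sin(u)]=cos(u)·u' where u=4x^3
u'=12x^2

Answer: 12x^2·cos(4x^3)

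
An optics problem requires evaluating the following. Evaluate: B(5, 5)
B(x,y)=Γ(x)Γ(y)/Γ(x+y)=(x-1)!(y-1)!/(x+y-1)!
B(5,5)=4!·4!/9!=1/630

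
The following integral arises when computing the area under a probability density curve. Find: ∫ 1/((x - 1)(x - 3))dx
Partial fractions: 1/((x-1)(x-3)) = A/(x-1)+B/(x-3)
A = -1/2, B = 1/2
∫ [-1/2· 1/(x-1)+1/2· 1/(x-3)] dx
= (1/2)[ln|x-3| - ln|x-1|]+C

Answer: (1/2)·ln|(x-3)/(x-1)|+C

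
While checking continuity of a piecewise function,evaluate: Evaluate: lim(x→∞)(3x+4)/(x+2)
Divide numerator and denominator by x:
lim (3+4/x)/(1+2/x)=3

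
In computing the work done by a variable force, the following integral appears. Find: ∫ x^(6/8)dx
Power rule: ∫ x^(3/4) dx = x^(7/4)/(7/4) + C

Answer: (4/7)·x^(7/4) + C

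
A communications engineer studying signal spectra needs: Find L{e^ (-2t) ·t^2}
First shifting: L{e^(at)f(t)} = F(s-a)
L{t^2} = 2/s^3
Shift s → s+2: 2/(s+2)^3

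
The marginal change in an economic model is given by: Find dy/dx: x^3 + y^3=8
Differentiate: 3x^2 + 3y^2·(dy/dx)=0
dy/dx=-3x^2/(3y^2)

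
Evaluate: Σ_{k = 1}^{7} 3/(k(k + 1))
Partial fractions: 3/(k(k + 1)) = 3/k - 3/(k + 1)
Telescoping sum: 3(1 - 1/8) = 3·7/8

Answer: 21/8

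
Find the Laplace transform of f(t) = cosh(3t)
L{cosh(at)}=s/(s²-a²)
L{cosh(3t)}=s/(s²-9)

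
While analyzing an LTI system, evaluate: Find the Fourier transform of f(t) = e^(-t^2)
The Fourier transform of a Gaussian e^(-t^2) is sqrt(pi)*e^(-omega^2/4).
With a = 1: F(omega) = sqrt(pi)*e^(-omega^2/4)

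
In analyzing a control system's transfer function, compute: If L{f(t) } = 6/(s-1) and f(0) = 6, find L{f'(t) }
L{f'(t)} = s·F(s) - f(0) = 6s/(s-1) - 6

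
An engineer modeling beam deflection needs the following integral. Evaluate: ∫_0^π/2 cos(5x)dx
Antiderivative: sin(5x)/5
Evaluate at bounds: [sin(5·π/2)/5] - [sin(5·0)/5]
=((1) - (0))/5=1/5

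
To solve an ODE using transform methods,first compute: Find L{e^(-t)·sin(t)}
First shifting: L{e^(at)f(t)} = F(s-a)
L{sin(t)} = 1/(s² + 1)
Shift: 1/((s + 1)² + 1)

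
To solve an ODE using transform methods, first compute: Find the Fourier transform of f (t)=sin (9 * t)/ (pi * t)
sin(W*t)/(pi*t)=(W/pi)*sinc(W*t/pi) is the impulse response of the ideal low-pass filter with cutoff W (here W=9).
Its Fourier transform is a rectangular function:
F(omega)=1 for |omega| < 9, 0 otherwise

Answer: rect(omega/18) [i.e., 1 for |omega| < 9, 0 otherwise]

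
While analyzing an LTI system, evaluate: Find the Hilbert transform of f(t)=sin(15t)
The Hilbert transform shifts each frequency component by -pi/2.
H{sin(wt)}=-cos(wt)
With w=15: H{sin(15t)}=-cos(15t)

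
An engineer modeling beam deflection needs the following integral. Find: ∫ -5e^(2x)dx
Since d/dx[e^(2x)]=2e^(2x), we get -5/2 e^(2x)+C

Answer: (-5/2)e^(2x)+C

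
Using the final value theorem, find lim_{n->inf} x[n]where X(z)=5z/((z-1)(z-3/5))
Final value theorem: lim x[n]=lim_{z->1} (z-1)*X(z)
(z-1)*X(z)=5z/(z-3/5)
As z->1: 5/(1 - 3/5)=5/(2/5)=25/2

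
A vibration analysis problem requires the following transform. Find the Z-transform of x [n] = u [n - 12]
Using the time-shift property: Z{u[n-12]} = z^(-12)*z/(z-1)
= z^(-11)/(z-1)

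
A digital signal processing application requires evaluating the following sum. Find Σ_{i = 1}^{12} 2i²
= 2·n(n+1)(2n+1)/6 = 2·12·13·25/6 = 1300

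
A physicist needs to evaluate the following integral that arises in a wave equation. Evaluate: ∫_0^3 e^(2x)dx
Antiderivative: (1/2)e^(2x)
Evaluate: (1/2)(e^6-1)

Answer: (e^6-1)/2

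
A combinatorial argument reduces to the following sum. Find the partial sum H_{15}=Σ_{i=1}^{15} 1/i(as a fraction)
H_15 = 1+1/2+1/3+...+1/15
= 1195757/360360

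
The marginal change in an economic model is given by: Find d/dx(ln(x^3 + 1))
Chain rule: d/dx[ln(u)]=u'/u where u=x^3 + 1
u'=3x^2

Answer: (3x^2)/(x^3 + 1)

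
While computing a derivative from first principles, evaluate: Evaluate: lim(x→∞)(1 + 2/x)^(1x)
Rewrite as [(1 + 2/x)^x]^1.
lim(1 + 2/x)^x = e^2, so limit = (e^2)^1 = e^2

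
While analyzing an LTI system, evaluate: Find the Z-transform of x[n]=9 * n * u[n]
Z{n*u[n]} = z/(z-1)^2
By linearity: Z{9*n*u[n]} = 9z/(z-1)^2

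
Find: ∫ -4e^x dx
Since d/dx[e^x]=+ e^x, we get -4e^x + C

Answer: -4e^x + C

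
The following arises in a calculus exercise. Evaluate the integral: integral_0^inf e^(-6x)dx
integral_0^inf e^(-6x) dx=[-1/6*e^(-6x)]_0^inf
=0 - (-1/6)=1/6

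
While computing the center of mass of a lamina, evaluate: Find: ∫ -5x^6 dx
Using power rule: ∫ -5x^6 dx=-5/7 x^7+C=(-5/7)x^7+C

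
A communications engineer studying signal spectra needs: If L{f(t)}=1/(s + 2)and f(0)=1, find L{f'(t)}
L{f'(t)} = s·F(s) - f(0) = s/(s+2)-1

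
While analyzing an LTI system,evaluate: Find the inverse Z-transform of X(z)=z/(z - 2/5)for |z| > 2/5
Standard pair: z/(z-a) <-> a^n*u[n] for causal signals
With a = 2/5: x[n] = (2/5)^n*u[n]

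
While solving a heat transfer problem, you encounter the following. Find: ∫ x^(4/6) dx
Power rule: ∫ x^(2/3) dx = x^(5/3)/(5/3) + C

Answer: (3/5)·x^(5/3) + C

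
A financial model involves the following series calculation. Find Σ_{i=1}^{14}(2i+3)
=2·Σ i + 3·14=2·105 + 42=252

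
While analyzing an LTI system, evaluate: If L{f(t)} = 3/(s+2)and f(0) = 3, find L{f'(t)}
L{f'(t)} = s·F(s) - f(0) = 3s/(s + 2) - 3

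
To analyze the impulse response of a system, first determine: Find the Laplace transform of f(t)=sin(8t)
L{sin(wt)} = w/(s²+w²)
L{sin(8t)} = 8/(s²+64)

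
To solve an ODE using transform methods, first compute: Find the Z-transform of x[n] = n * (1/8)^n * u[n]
Using the property Z{n*a^n*u[n]}=az/(z-a)^2
With a=1/8: X(z)=(1/8)z/(z - 1/8)^2, |z| > 1/8

Answer: (1/8)z/(z - 1/8)^2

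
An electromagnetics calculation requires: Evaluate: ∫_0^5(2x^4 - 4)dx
Step 1: Find antiderivative F(x)=(2/5)x^5 - 4x
Step 2: F(5) - F(0)=1230 - (0)=1230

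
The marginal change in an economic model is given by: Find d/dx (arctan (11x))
d/dx[arctan(u)]=u'/(1 + u²), u=11x, u'=11

Answer: 11/(1 + 121x²)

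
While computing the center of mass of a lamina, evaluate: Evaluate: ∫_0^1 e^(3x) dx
Antiderivative: (1/3)e^(3x)
Evaluate: (1/3)(e^3-1)

Answer: (e^3-1)/3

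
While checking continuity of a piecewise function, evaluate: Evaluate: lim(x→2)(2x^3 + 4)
Polynomial is continuous, so substitute x=2:
2·2^3 + 4=20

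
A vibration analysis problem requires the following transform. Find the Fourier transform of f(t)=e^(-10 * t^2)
The Fourier transform of a Gaussian e^(-a * t^2) is sqrt(pi/a) * e^(-omega^2/(4a)).
With a = 10: F(omega) = sqrt(pi/10) * e^(-omega^2/40)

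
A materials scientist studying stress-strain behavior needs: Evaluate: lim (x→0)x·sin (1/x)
Squeeze theorem: -|x| ≤ x·sin(1/x) ≤ |x|
Since x → 0 as x → 0, by squeeze theorem the limit is 0

Answer: 0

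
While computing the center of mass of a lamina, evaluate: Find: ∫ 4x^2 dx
Using power rule: ∫ 4x^2 dx=4/3 x^3 + C=(4/3)x^3 + C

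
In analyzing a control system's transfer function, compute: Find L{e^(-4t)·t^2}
First shifting: L{e^(at)f(t)} = F(s-a)
L{t^2} = 2/s^3
Shift s → s+4: 2/(s+4)^3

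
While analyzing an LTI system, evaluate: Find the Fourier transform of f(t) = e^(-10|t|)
Using the standard pair: F{e^(-a|t|)} = 2a/(a^2+omega^2)
With a = 10: F(omega) = 20/(100+omega^2)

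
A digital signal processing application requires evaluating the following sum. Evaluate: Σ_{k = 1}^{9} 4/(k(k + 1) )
Partial fractions: 4/(k(k + 1)) = 4/k - 4/(k + 1)
Telescoping sum: 4(1 - 1/10) = 4·9/10

Answer: 18/5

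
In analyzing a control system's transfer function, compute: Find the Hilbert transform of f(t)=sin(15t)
The Hilbert transform shifts each frequency component by -pi/2.
H{sin(wt)}=-cos(wt)
With w=15: H{sin(15t)}=-cos(15t)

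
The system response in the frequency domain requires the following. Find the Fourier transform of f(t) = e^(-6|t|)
Using the standard pair: F{e^(-a|t|)} = 2a/(a^2 + omega^2)
With a = 6: F(omega) = 12/(36 + omega^2)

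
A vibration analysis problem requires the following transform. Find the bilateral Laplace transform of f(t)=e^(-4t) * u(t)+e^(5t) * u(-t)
For e^(-4t) * u(t): L = 1/(s+4), Re(s) > -4
For e^(5t) * u(-t): L = -1/(s-5), Re(s) < 5
Combined: F(s) = 1/(s+4)-1/(s-5), -4 < Re(s) < 5

Answer: 1/(s+4)-1/(s-5), ROC: -4 < Re(s) < 5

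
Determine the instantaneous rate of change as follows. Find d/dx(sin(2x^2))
Chain rule: d/dx[sin(u)] = cos(u)·u' where u = 2x^2
u' = 4x

Answer: 4x·cos(2x^2)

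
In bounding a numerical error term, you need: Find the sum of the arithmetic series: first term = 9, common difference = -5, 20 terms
Last term: a_n = 9 + (20 - 1)·-5 = -86
Sum = n(a_1 + a_n)/2 = 20(9 + (-86))/2 = -770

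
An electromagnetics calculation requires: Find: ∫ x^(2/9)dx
Power rule: ∫ x^(2/9) dx=x^(11/9)/(11/9)+C

Answer: (9/11)·x^(11/9)+C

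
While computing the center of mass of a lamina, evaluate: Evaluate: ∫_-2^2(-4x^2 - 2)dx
Step 1: Find antiderivative F(x)=(-4/3)x^3-2x
Step 2: F(2) - F(-2)=-44/3 - (44/3)=-88/3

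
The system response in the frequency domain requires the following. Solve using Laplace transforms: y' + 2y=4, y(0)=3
Take L of both sides: sY(s)-3+2Y(s)=4/s
Y(s)(s+2)=4/s+3
Y(s)=4/(s(s+2))+3/(s+2)
Partial fractions: 4/(s(s+2))=2/s - 2/(s+2)
So Y(s)=2/s+1/(s+2)
Inverse transform (L^(-1){1/s}=1, L^(-1){1/(s+2)}=e^(-2t)):

Answer: y(t)=2+e^(-2t)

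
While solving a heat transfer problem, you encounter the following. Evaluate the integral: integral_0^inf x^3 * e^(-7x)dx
This is a Gamma integral. Substitute u = 7x (du = 7 dx):
integral_0^inf x^3*e^(-7x) dx = (1/7^4) integral_0^inf u^3*e^(-u) du
= Gamma(4)/7^4 = 3!/7^4 = 6/2401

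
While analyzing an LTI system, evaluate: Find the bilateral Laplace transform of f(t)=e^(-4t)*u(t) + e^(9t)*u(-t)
For e^(-4t)*u(t): L = 1/(s + 4), Re(s) > -4
For e^(9t)*u(-t): L = -1/(s-9), Re(s) < 9
Combined: F(s) = 1/(s + 4) - 1/(s-9), -4 < Re(s) < 9

Answer: 1/(s + 4) - 1/(s-9), ROC: -4 < Re(s) < 9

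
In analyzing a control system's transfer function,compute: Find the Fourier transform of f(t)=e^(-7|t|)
Using the standard pair: F{e^(-a|t|)} = 2a/(a^2 + omega^2)
With a = 7: F(omega) = 14/(49 + omega^2)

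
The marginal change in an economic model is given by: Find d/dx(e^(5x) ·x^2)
Product rule: (fg)'=f'g+fg'
f=e^(5x), f'=5·e^(5x)
g=x^2, g'=2x

Answer: 5·e^(5x)·x^2+2·e^(5x)·x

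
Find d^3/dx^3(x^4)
Apply power rule 3 times:
d^1: 4x^3
d^2: 12x^2
d^3: 24x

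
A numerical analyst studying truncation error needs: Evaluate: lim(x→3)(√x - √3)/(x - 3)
Multiply by conjugate (√x+√3)/(√x+√3):
=(x - 3)/((x - 3)(√x+√3))=1/(√x+√3)
As x → 3: 1/(2√3)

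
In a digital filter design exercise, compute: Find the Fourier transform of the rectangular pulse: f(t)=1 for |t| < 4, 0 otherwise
F(omega) = integral from -4 to 4 of e^(-j*omega*t) dt
= 2*sin(4*omega)/omega = 8*sinc(4*omega/pi)

Answer: 2*sin(4*omega)/omega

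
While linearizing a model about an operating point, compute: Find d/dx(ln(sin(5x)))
Chain rule: d/dx[ln(u)]=u'/u where u=sin(5x)
u'=5cos(5x)

Answer: (5cos(5x))/(sin(5x))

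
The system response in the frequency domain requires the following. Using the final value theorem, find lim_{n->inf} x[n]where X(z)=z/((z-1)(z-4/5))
Final value theorem: lim x[n]=lim_{z->1} (z-1)*X(z)
(z-1)*X(z)=z/(z-4/5)
As z->1: 1/(1 - 4/5)=1/(1/5)=5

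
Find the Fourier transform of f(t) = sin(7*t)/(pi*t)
sin(W*t)/(pi*t) = (W/pi)*sinc(W*t/pi) is the impulse response of the ideal low-pass filter with cutoff W (here W = 7).
Its Fourier transform is a rectangular function:
F(omega) = 1 for |omega| < 7, 0 otherwise

Answer: rect(omega/14) [i.e., 1 for |omega| < 7, 0 otherwise]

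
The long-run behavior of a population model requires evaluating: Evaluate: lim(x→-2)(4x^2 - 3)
Polynomial is continuous, so substitute x=-2:
4·(-2)^2 - 3=13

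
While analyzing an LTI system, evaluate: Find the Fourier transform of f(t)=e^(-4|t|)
Using the standard pair: F{e^(-a|t|)}=2a/(a^2+omega^2)
With a=4: F(omega)=8/(16+omega^2)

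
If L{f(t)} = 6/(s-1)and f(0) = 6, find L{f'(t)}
L{f'(t)}=s·F(s) - f(0)=6s/(s-1) - 6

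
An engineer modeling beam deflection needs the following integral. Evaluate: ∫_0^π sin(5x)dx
Antiderivative: -cos(5x)/5
Evaluate at bounds: [-cos(5·π)/5] - [-cos(5·0)/5]
= (-(-1) + (1))/5 = 2/5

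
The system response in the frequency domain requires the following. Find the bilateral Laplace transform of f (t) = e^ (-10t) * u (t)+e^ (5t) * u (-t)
For e^(-10t) * u(t): L = 1/(s+10), Re(s) > -10
For e^(5t) * u(-t): L = -1/(s-5), Re(s) < 5
Combined: F(s) = 1/(s+10)-1/(s-5), -10 < Re(s) < 5

Answer: 1/(s+10)-1/(s-5), ROC: -10 < Re(s) < 5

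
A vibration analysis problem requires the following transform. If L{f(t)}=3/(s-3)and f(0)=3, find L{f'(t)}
L{f'(t)}=s·F(s) - f(0)=3s/(s-3) - 3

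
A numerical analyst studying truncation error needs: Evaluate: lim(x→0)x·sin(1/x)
Squeeze theorem: -|x| ≤ x·sin(1/x) ≤ |x|
Since x → 0 as x → 0, by squeeze theorem the limit is 0

Answer: 0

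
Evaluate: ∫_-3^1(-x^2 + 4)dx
Step 1: Find antiderivative F(x) = (-1/3)x^3+4x
Step 2: F(1) - F(-3) = 11/3 - (-3) = 20/3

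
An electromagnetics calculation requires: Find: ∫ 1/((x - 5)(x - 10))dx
Partial fractions: 1/((x-5)(x-10)) = A/(x-5)+B/(x-10)
A = -1/5, B = 1/5
∫ [-1/5· 1/(x-5)+1/5· 1/(x-10)] dx
= (1/5)[ln|x-10| - ln|x-5|]+C

Answer: (1/5)·ln|(x-10)/(x-5)|+C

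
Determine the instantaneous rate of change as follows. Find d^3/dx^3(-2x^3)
Apply power rule 3 times:
d^1: -6x^2
d^2: -12x
d^3: -12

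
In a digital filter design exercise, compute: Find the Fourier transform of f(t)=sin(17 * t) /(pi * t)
sin(W*t)/(pi*t) = (W/pi)*sinc(W*t/pi) is the impulse response of the ideal low-pass filter with cutoff W (here W = 17).
Its Fourier transform is a rectangular function:
F(omega) = 1 for |omega| < 17, 0 otherwise

Answer: rect(omega/34) [i.e., 1 for |omega| < 17, 0 otherwise]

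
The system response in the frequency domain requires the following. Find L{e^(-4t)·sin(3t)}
First shifting: L{e^(at)f(t)} = F(s-a)
L{sin(3t)} = 3/(s² + 9)
Shift: 3/((s + 4)² + 9)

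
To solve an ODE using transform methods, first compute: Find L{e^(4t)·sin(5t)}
First shifting: L{e^(at)f(t)} = F(s-a)
L{sin(5t)} = 5/(s² + 25)
Shift: 5/((s-4)² + 25)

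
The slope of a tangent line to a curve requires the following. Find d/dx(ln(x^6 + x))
Chain rule: d/dx[ln(u)]=u'/u where u=x^6 + x
u'=6x^5 + 1

Answer: (6x^5 + 1)/(x^6 + x)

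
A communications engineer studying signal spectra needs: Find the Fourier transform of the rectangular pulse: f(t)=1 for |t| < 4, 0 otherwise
F(omega) = integral from -4 to 4 of e^(-j * omega * t) dt
= 2 * sin(4 * omega)/omega = 8 * sinc(4 * omega/pi)

Answer: 2 * sin(4 * omega)/omega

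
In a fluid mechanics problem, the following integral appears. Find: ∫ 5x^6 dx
Using power rule: ∫ 5x^6 dx = 5/7 x^7+C = (5/7)x^7+C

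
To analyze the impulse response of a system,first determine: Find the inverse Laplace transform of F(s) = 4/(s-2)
L^(-1){4/(s-a)} = c·e^(at)
Here a = 2, c = 4

Answer: 4e^(2t)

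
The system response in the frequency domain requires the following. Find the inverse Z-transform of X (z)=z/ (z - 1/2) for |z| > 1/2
Standard pair: z/(z-a) <-> a^n * u[n] for causal signals
With a = 1/2: x[n] = (1/2)^n * u[n]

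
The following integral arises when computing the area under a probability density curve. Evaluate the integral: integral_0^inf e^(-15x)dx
integral_0^inf e^(-15x) dx=[-1/15 * e^(-15x)]_0^inf
=0 - (-1/15)=1/15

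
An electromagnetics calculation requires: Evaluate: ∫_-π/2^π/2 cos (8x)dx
Antiderivative: sin(8x)/8
Evaluate at bounds: [sin(8·π/2)/8] - [sin(8·-π/2)/8]
= ((0) - (0))/8 = 0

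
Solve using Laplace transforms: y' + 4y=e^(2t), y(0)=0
Take L: sY - 0+4Y = 1/(s-2)
Y(s+4) = 1/(s-2)+0
Y = 1/((s-2)(s+4))+0/(s+4)
Partial fractions: 1/((s-2)(s+4)) = (1/6)/(s-2) - (1/6)/(s+4)
So Y = (1/6)/(s-2) - (1/6)/(s+4)
Inverse Laplace transform (L^(-1){1/(s-2)} = e^(2t), L^(-1){1/(s+4)} = e^(-4t)):

Answer: y(t) = (1/6)·e^(2t) - (1/6)·e^(-4t)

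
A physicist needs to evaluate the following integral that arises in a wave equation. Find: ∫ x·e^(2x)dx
Integration by parts: u=x, dv=e^(2x) dx
du=dx, v=e^(2x)/2
=x·e^(2x)/2 - ∫ e^(2x)/2 dx
=x·e^(2x)/2 - e^(2x)/4 + C

Answer: e^(2x)(x/2 - 1/4) + C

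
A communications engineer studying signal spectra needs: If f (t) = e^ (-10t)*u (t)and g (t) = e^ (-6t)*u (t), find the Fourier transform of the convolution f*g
By the convolution theorem: F{f*g} = F(omega)*G(omega)
F(omega) = 1/(10+j*omega), G(omega) = 1/(6+j*omega)
F{f*g} = 1/((10+j*omega)(6+j*omega))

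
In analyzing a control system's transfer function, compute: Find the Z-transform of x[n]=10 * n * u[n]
Z{n * u[n]}=z/(z-1)^2
By linearity: Z{10 * n * u[n]}=10z/(z-1)^2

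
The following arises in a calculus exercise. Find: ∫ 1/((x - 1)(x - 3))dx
Partial fractions: 1/((x-1)(x-3)) = A/(x-1) + B/(x-3)
A = -1/2, B = 1/2
∫ [-1/2· 1/(x-1) + 1/2· 1/(x-3)] dx
= (1/2)[ln|x-3| - ln|x-1|] + C

Answer: (1/2)·ln|(x-3)/(x-1)| + C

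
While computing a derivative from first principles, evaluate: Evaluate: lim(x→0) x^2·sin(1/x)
Squeeze theorem: -|x^2| ≤ x^2·sin(1/x) ≤ |x^2|
Since x^2 → 0 as x → 0, by squeeze theorem the limit is 0

Answer: 0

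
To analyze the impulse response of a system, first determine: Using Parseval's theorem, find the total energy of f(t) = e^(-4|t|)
Parseval's theorem: E = integral |f(t)|^2 dt = (1/2pi) integral |F(omega)|^2 domega
E = integral_{-inf}^{inf} e^(-8|t|) dt = 2 * integral_0^inf e^(-8t) dt = 2/(2 * 4) = 1/4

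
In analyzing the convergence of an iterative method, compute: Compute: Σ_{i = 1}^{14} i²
Using formula: Σ i^2 = n(n+1)(2n+1)/6 = 14·15·29/6 = 1015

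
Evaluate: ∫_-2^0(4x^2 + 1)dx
Step 1: Find antiderivative F(x) = (4/3)x^3 + x
Step 2: F(0) - F(-2) = 0 - (-38/3) = 38/3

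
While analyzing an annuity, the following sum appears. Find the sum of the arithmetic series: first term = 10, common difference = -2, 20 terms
Last term: a_n=10 + (20 - 1)·-2=-28
Sum=n(a_1 + a_n)/2=20(10 + (-28))/2=-180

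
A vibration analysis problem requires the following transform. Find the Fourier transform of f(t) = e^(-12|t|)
Using the standard pair: F{e^(-a|t|)}=2a/(a^2+omega^2)
With a=12: F(omega)=24/(144+omega^2)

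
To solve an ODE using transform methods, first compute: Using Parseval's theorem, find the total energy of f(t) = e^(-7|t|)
Parseval's theorem: E = integral |f(t)|^2 dt = (1/2pi) integral |F(omega)|^2 domega
E = integral_{-inf}^{inf} e^(-14|t|) dt = 2*integral_0^inf e^(-14t) dt = 2/(2*7) = 1/7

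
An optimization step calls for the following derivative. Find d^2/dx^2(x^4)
Apply power rule 2 times:
d^1: 4x^3
d^2: 12x^2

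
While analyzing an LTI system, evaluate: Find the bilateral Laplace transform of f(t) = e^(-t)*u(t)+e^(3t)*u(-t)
For e^(-t) * u(t): L = 1/(s + 1), Re(s) > -1
For e^(3t) * u(-t): L = -1/(s-3), Re(s) < 3
Combined: F(s) = 1/(s + 1) - 1/(s-3), -1 < Re(s) < 3

Answer: 1/(s + 1) - 1/(s-3), ROC: -1 < Re(s) < 3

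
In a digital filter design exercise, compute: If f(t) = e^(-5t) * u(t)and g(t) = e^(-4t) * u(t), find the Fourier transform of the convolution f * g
By the convolution theorem: F{f*g} = F(omega)*G(omega)
F(omega) = 1/(5 + j*omega), G(omega) = 1/(4 + j*omega)
F{f*g} = 1/((5 + j*omega)(4 + j*omega))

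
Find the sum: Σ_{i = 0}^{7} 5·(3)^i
Geometric series: S=a(1 - r^n)/(1 - r)
a=5, r=3, n=8
S=5(1 - 6561)/-2=16400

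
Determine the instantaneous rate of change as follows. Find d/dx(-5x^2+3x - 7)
Power rule: d/dx(ax^n)=n·a·x^(n-1)
Term by term: -10·x+3

Answer: -10x+3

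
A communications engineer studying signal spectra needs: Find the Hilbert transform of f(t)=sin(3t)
The Hilbert transform shifts each frequency component by -pi/2.
H{sin(wt)} = -cos(wt)
With w = 3: H{sin(3t)} = -cos(3t)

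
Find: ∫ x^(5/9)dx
Power rule: ∫ x^(5/9) dx = x^(14/9)/(14/9) + C

Answer: (9/14)·x^(14/9) + C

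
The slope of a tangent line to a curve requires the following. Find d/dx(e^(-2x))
Chain rule: d/dx[e^u]=e^u · u' where u=-2x
u'=-2

Answer: -2·e^(-2x)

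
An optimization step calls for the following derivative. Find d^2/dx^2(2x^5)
Apply power rule 2 times:
d^1: 10x^4
d^2: 40x^3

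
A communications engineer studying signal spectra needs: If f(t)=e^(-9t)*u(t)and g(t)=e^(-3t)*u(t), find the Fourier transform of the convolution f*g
By the convolution theorem: F{f * g}=F(omega) * G(omega)
F(omega)=1/(9+j * omega), G(omega)=1/(3+j * omega)
F{f * g}=1/((9+j * omega)(3+j * omega))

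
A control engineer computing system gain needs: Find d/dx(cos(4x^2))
Chain rule: d/dx[cos(u)] = -sin(u)·u' where u = 4x^2
u' = 8x

Answer: -8x·sin(4x^2)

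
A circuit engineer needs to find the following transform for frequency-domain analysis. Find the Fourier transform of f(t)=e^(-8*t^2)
The Fourier transform of a Gaussian e^(-a * t^2) is sqrt(pi/a) * e^(-omega^2/(4a)).
With a = 8: F(omega) = sqrt(pi/8) * e^(-omega^2/32)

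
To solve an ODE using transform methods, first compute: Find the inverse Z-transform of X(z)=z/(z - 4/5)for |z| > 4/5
Standard pair: z/(z-a) <-> a^n*u[n] for causal signals
With a = 4/5: x[n] = (4/5)^n*u[n]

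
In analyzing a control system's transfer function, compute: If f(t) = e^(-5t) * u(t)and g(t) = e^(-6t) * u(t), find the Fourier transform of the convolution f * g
By the convolution theorem: F{f * g} = F(omega) * G(omega)
F(omega) = 1/(5 + j * omega), G(omega) = 1/(6 + j * omega)
F{f * g} = 1/((5 + j * omega)(6 + j * omega))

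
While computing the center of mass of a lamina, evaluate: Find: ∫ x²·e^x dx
Integration by parts twice:
First: u=x², dv=e^x dx => x²e^x - 2∫ xe^x dx
Second: u=x, dv=e^x dx => xe^x - e^x
Combining: x²e^x - 2xe^x+2e^x+C

Answer: e^x(x² - 2x+2)+C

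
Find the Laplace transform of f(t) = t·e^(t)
L{t·e^(at)}=1/(s-a)²
L{t·e^(t)}=1/(s-1)²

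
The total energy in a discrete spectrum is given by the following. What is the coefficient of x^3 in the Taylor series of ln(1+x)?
ln(1+x)=Σ (-1)^(n+1) x^n/n
Coefficient of x^3=(-1)^4/3=1/3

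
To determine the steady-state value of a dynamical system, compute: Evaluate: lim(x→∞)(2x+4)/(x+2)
Divide numerator and denominator by x:
lim (2 + 4/x)/(1 + 2/x)=2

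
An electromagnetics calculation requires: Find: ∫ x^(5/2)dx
Power rule: ∫ x^(5/2) dx=x^(7/2)/(7/2)+C

Answer: (2/7)·x^(7/2)+C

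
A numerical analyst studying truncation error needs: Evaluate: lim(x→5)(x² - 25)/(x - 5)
Factor: (x² - 25)=(x-5)(x+5)
Cancel (x-5): lim(x→5) (x+5)=10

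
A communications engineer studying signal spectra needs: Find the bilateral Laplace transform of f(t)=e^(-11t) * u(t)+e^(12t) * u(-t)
For e^(-11t)*u(t): L = 1/(s + 11), Re(s) > -11
For e^(12t)*u(-t): L = -1/(s-12), Re(s) < 12
Combined: F(s) = 1/(s + 11) - 1/(s-12), -11 < Re(s) < 12

Answer: 1/(s + 11) - 1/(s-12), ROC: -11 < Re(s) < 12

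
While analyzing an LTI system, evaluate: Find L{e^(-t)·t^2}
First shifting: L{e^(at)f(t)}=F(s-a)
L{t^2}=2/s^3
Shift s → s + 1: 2/(s + 1)^3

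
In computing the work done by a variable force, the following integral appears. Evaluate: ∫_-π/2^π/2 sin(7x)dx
Antiderivative: -cos(7x)/7
Evaluate at bounds: [-cos(7·π/2)/7] - [-cos(7·-π/2)/7]
=(-(0) + (0))/7=0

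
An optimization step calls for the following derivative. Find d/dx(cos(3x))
Chain rule: d/dx[cos(u)] = -sin(u)·u' where u = 3x
u' = 3

Answer: -3·sin(3x)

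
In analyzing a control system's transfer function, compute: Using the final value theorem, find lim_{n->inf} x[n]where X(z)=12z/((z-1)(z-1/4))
Final value theorem: lim x[n] = lim_{z->1} (z-1) * X(z)
(z-1) * X(z) = 12z/(z-1/4)
As z->1: 12/(1-1/4) = 12/(3/4) = 16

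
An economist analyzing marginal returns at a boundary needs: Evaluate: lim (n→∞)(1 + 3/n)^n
This is the definition of e^3: lim(1 + 3/n)^n = e^3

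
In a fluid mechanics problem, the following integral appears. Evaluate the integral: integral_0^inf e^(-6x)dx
integral_0^inf e^(-6x) dx = [-1/6 * e^(-6x)]_0^inf
= 0 - (-1/6) = 1/6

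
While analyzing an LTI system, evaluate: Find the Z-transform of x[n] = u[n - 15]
Using the time-shift property: Z{u[n-15]} = z^(-15) * z/(z-1)
= z^(-14)/(z-1)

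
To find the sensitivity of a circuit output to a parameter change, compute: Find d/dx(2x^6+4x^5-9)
Power rule: d/dx(ax^n) = n·a·x^(n-1)
Term by term: 12·x^5 + 20·x^4

Answer: 12x^5 + 20x^4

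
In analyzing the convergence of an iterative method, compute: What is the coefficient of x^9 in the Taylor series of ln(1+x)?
ln(1 + x) = Σ (-1)^(n + 1) x^n/n
Coefficient of x^9 = (-1)^10/9 = 1/9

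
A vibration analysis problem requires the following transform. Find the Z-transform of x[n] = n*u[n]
Standard pair: Z{n*u[n]}=z/(z-1)^2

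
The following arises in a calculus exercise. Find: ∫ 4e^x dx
Since d/dx[e^x]=+ e^x, we get 4e^x + C

Answer: 4e^x + C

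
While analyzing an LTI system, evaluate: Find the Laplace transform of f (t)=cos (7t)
L{cos(wt)} = s/(s² + w²)
L{cos(7t)} = s/(s² + 49)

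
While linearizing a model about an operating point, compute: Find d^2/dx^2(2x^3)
Apply power rule 2 times:
d^1: 6x^2
d^2: 12x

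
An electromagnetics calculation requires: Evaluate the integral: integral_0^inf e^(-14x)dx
integral_0^inf e^(-14x) dx = [-1/14*e^(-14x)]_0^inf
= 0 - (-1/14) = 1/14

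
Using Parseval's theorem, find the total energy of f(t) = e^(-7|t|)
Parseval's theorem: E=integral |f(t)|^2 dt=(1/2pi) integral |F(omega)|^2 domega
E=integral_{-inf}^{inf} e^(-14|t|) dt=2 * integral_0^inf e^(-14t) dt=2/(2 * 7)=1/7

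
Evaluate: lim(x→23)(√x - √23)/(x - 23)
Multiply by conjugate (√x+√23)/(√x+√23):
=(x - 23)/((x - 23)(√x+√23))=1/(√x+√23)
As x → 23: 1/(2√23)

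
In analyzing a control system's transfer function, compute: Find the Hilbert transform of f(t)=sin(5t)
The Hilbert transform shifts each frequency component by -pi/2.
H{sin(wt)} = -cos(wt)
With w = 5: H{sin(5t)} = -cos(5t)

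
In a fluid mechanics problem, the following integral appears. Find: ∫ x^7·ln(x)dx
By parts: u = ln(x), dv = x^7 dx
du = 1/x dx, v = x^8/8
= x^8·ln(x)/8 - ∫ x^7/8 dx
= x^8·ln(x)/8 - x^8/64 + C

Answer: x^8(ln(x)/8 - 1/64) + C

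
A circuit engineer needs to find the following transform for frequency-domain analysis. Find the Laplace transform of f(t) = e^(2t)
L{e^(at)} = 1/(s-a)
L{e^(2t)} = 1/(s-2)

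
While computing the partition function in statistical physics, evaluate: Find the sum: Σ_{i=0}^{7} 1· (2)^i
Geometric series: S=a(1 - r^n)/(1 - r)
a=1, r=2, n=8
S=1(1 - 256)/-1=255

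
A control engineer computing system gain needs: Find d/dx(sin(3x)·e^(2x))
Product rule: (fg)' = f'g + fg'
f = sin(3x), f' = 3·cos(3x)
g = e^(2x), g' = 2·e^(2x)

Answer: 3·cos(3x)·e^(2x) + 2·sin(3x)·e^(2x)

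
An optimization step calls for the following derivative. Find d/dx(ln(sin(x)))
Chain rule: d/dx[ln(u)] = u'/u where u = sin(x)
u' = cos(x)

Answer: (cos(x))/(sin(x))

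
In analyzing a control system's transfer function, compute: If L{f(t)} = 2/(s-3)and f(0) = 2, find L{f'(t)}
L{f'(t)} = s·F(s) - f(0) = 2s/(s-3) - 2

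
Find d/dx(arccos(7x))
d/dx[arccos(u)] = -u'/√(1-u²), u = 7x, u' = 7

Answer: -7/√(1-49x²)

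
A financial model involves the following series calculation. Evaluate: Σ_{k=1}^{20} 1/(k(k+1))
Partial fractions: 1/(k(k + 1)) = 1/k - 1/(k + 1)
Telescoping sum: 1(1 - 1/21) = 1·20/21

Answer: 20/21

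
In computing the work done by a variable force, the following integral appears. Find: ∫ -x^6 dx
Using power rule: ∫ -x^6 dx = -1/7 x^7+C = (-1/7)x^7+C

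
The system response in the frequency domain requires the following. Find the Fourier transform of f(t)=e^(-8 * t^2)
The Fourier transform of a Gaussian e^(-a * t^2) is sqrt(pi/a) * e^(-omega^2/(4a)).
With a = 8: F(omega) = sqrt(pi/8) * e^(-omega^2/32)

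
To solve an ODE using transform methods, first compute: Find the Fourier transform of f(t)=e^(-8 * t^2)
The Fourier transform of a Gaussian e^(-a * t^2) is sqrt(pi/a) * e^(-omega^2/(4a)).
With a=8: F(omega)=sqrt(pi/8) * e^(-omega^2/32)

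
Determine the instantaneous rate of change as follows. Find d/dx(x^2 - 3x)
Power rule: d/dx(ax^n) = n·a·x^(n-1)
Term by term: 2·x - 3

Answer: 2x - 3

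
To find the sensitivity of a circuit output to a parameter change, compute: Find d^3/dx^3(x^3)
Apply power rule 3 times:
d^1: 3x^2
d^2: 6x
d^3: 6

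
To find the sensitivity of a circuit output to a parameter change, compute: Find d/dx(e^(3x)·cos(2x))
Product rule: (fg)' = f'g + fg'
f = e^(3x), f' = 3·e^(3x)
g = cos(2x), g' = -2·sin(2x)

Answer: 3·e^(3x)·cos(2x) - 2·e^(3x)·sin(2x)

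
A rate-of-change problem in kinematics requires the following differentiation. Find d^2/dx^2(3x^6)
Apply power rule 2 times:
d^1: 18x^5
d^2: 90x^4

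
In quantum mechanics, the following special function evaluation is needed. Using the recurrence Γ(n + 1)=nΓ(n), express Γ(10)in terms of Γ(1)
Γ(10) = 9Γ(9) = 9·8Γ(8) = ... = 9!·Γ(1) = 362880·Γ(1)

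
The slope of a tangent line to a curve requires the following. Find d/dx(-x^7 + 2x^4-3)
Power rule: d/dx(ax^n) = n·a·x^(n-1)
Term by term: -7·x^6 + 8·x^3

Answer: -7x^6 + 8x^3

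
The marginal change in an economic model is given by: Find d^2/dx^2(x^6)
Apply power rule 2 times:
d^1: 6x^5
d^2: 30x^4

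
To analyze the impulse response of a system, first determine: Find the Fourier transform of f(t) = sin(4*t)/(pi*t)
sin(W * t)/(pi * t)=(W/pi) * sinc(W * t/pi) is the impulse response of the ideal low-pass filter with cutoff W (here W=4).
Its Fourier transform is a rectangular function:
F(omega)=1 for |omega| < 4, 0 otherwise

Answer: rect(omega/8) [i.e., 1 for |omega| < 4, 0 otherwise]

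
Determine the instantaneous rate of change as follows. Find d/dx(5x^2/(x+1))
Quotient rule: (f/g)'=(f'g - fg')/g²
f=5x^2, f'=10x
g=x + 1, g'=1

Answer: (10x·(x + 1) - 5x^2)/(x + 1)²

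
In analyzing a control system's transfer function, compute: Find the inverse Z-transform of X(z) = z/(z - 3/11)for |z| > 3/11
Standard pair: z/(z-a) <-> a^n*u[n] for causal signals
With a=3/11: x[n]=(3/11)^n*u[n]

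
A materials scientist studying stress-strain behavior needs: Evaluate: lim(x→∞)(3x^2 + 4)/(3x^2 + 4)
Divide numerator and denominator by x^2:
lim (3+4/x^2)/(3+4/x^2) = 1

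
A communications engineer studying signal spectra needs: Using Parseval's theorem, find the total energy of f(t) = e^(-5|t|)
Parseval's theorem: E=integral |f(t)|^2 dt=(1/2pi) integral |F(omega)|^2 domega
E=integral_{-inf}^{inf} e^(-10|t|) dt=2*integral_0^inf e^(-10t) dt=2/(2*5)=1/5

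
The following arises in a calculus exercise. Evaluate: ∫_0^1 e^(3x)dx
Antiderivative: (1/3)e^(3x)
Evaluate: (1/3)(e^3 - 1)

Answer: (e^3 - 1)/3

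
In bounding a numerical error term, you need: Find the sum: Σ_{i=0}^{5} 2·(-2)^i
Geometric series: S = a(1 - r^n)/(1 - r)
a = 2, r = -2, n = 6
S = 2(1 - 64)/3 = -42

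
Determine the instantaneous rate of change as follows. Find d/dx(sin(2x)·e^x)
Product rule: (fg)' = f'g + fg'
f = sin(2x), f' = 2·cos(2x)
g = e^x, g' = e^x

Answer: 2·cos(2x)·e^x + sin(2x)·e^x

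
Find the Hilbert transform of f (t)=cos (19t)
The Hilbert transform shifts each frequency component by -pi/2.
H{cos(wt)} = sin(wt)
With w = 19: H{cos(19t)} = sin(19t)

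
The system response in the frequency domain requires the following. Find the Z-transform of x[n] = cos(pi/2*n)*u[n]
Z{cos(w0 * n) * u[n]} = z(z - cos(w0))/(z^2-2z * cos(w0)+1)
With w0 = pi/2: X(z) = z(z - cos(pi/2))/(z^2-2z * cos(pi/2)+1)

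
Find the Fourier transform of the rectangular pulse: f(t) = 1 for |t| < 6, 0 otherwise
F(omega) = integral from -6 to 6 of e^(-j * omega * t) dt
= 2 * sin(6 * omega)/omega = 12 * sinc(6 * omega/pi)

Answer: 2 * sin(6 * omega)/omega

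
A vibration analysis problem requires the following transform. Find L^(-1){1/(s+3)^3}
L^(-1){1/(s-a)^n} = t^(n-1)·e^(at)/(n-1)!
Here a = -3, n = 3: t^2·e^(-3t)/2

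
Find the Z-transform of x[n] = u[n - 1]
Using the time-shift property: Z{u[n-1]} = z^(-1) * z/(z-1)
= z^(0)/(z-1)

Answer: 1/(z-1)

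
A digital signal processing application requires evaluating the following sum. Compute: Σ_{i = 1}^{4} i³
Using formula: Σ i^3 = [n(n + 1)/2]² = [4·5/2]² = 100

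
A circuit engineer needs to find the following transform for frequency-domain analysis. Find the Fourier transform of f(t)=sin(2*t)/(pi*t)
sin(W*t)/(pi*t)=(W/pi)*sinc(W*t/pi) is the impulse response of the ideal low-pass filter with cutoff W (here W=2).
Its Fourier transform is a rectangular function:
F(omega)=1 for |omega| < 2, 0 otherwise

Answer: rect(omega/4) [i.e., 1 for |omega| < 2, 0 otherwise]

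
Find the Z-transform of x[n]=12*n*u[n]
Z{n * u[n]} = z/(z-1)^2
By linearity: Z{12 * n * u[n]} = 12z/(z-1)^2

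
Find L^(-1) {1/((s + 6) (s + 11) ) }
Partial fractions: 1/((s+6)(s+11)) = A/(s+6)+B/(s+11)
Cover-up: A = 1/(s+11)|_{s = -6} = 1/5; B = 1/(s+6)|_{s = -11} = -1/5
L^(-1) = (1/5)e^(-6t) - (1/5)e^(-11t)

Answer: (1/5)(e^(-6t) - e^(-11t))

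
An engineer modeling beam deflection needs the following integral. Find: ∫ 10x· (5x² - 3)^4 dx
Let u = 5x² - 3, du = 10x dx
∫ u^4 du = u^5/5 + C

Answer: (5x² - 3)^5/5 + C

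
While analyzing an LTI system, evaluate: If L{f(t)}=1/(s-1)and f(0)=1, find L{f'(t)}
L{f'(t)} = s·F(s) - f(0) = s/(s-1)-1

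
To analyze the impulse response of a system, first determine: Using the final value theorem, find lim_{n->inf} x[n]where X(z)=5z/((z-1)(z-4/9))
Final value theorem: lim x[n]=lim_{z->1} (z-1)*X(z)
(z-1)*X(z)=5z/(z-4/9)
As z->1: 5/(1-4/9)=5/(5/9)=9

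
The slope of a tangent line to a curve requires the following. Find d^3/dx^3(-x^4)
Apply power rule 3 times:
d^1: -4x^3
d^2: -12x^2
d^3: -24x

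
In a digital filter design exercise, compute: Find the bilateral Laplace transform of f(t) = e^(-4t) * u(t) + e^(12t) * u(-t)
For e^(-4t)*u(t): L=1/(s+4), Re(s) > -4
For e^(12t)*u(-t): L=-1/(s-12), Re(s) < 12
Combined: F(s)=1/(s+4)-1/(s-12), -4 < Re(s) < 12

Answer: 1/(s+4)-1/(s-12), ROC: -4 < Re(s) < 12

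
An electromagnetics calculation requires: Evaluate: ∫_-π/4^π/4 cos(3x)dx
Antiderivative: sin(3x)/3
Evaluate at bounds: [sin(3·π/4)/3] - [sin(3·-π/4)/3]
=((√2/2) - (-√2/2))/3=√2/3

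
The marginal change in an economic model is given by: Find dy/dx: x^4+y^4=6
Differentiate: 4x^3 + 4y^3·(dy/dx) = 0
dy/dx = -4x^3/(4y^3)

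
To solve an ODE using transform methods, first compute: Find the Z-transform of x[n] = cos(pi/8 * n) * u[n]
Z{cos(w0*n)*u[n]}=z(z - cos(w0))/(z^2-2z*cos(w0)+1)
With w0=pi/8: X(z)=z(z - cos(pi/8))/(z^2-2z*cos(pi/8)+1)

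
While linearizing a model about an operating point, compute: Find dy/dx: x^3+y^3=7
Differentiate: 3x^2 + 3y^2·(dy/dx)=0
dy/dx=-3x^2/(3y^2)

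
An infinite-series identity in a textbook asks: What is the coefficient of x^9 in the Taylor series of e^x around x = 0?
Taylor series of e^x = Σ x^n/n!
Coefficient of x^9 = 1/9! = 1/362880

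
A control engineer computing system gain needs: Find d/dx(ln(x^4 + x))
Chain rule: d/dx[ln(u)] = u'/u where u = x^4 + x
u' = 4x^3 + 1

Answer: (4x^3 + 1)/(x^4 + x)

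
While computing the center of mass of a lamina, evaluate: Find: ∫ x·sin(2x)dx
By parts: u=x, dv=sin(2x) dx
du=dx, v=-cos(2x)/2
=-x·cos(2x)/2 + sin(2x)/2² + C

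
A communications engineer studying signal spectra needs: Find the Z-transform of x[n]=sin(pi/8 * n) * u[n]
Z{sin(w0*n)*u[n]} = z*sin(w0)/(z^2-2z*cos(w0)+1)
With w0 = pi/8: X(z) = z*sin(pi/8)/(z^2-2z*cos(pi/8)+1)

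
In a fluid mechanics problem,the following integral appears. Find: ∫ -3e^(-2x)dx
Since d/dx[e^(-2x)] = -2e^(-2x), we get 3/2 e^(-2x)+C

Answer: (3/2)e^(-2x)+C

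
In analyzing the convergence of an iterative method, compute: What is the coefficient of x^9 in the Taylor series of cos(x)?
cos(x) has only even powers. Coefficient of x^9=0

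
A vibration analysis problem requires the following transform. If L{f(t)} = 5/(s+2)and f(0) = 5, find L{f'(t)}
L{f'(t)} = s·F(s) - f(0) = 5s/(s+2)-5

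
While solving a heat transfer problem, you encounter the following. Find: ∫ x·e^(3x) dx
Integration by parts: u = x, dv = e^(3x) dx
du = dx, v = e^(3x)/3
= x·e^(3x)/3 - ∫ e^(3x)/3 dx
= x·e^(3x)/3 - e^(3x)/9+C

Answer: e^(3x)(x/3-1/9)+C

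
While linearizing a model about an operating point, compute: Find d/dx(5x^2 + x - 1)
Power rule: d/dx(ax^n) = n·a·x^(n-1)
Term by term: 10·x + 1

Answer: 10x + 1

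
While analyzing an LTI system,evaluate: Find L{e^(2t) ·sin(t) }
First shifting: L{e^(at)f(t)}=F(s-a)
L{sin(t)}=1/(s² + 1)
Shift: 1/((s-2)² + 1)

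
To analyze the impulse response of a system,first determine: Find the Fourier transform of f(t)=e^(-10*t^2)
The Fourier transform of a Gaussian e^(-a*t^2) is sqrt(pi/a)*e^(-omega^2/(4a)).
With a=10: F(omega)=sqrt(pi/10)*e^(-omega^2/40)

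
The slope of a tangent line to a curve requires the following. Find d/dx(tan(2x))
Chain rule: d/dx[tan(u)] = sec²(u)·u' where u = 2x
u' = 2

Answer: 2·sec²(2x)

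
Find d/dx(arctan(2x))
d/dx[arctan(u)] = u'/(1 + u²), u = 2x, u' = 2

Answer: 2/(1 + 4x²)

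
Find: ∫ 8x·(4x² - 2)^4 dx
Let u=4x² - 2, du=8x dx
∫ u^4 du=u^5/5 + C

Answer: (4x² - 2)^5/5 + C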